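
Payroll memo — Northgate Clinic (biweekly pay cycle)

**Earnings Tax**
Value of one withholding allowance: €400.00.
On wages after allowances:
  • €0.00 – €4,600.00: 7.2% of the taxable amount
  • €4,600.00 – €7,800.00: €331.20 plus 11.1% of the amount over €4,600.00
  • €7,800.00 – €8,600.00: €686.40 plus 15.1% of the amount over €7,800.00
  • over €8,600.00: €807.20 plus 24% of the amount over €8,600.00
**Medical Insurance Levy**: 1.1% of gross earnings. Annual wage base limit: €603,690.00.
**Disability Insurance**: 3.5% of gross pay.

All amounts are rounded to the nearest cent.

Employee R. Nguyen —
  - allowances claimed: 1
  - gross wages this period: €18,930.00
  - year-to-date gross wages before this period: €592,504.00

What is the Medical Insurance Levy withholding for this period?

€123.05

Medical Insurance Levy: cap €603,690.00 − YTD €592,504.00 = €11,186.00 subject; 1.1% × €11,186.00 = €123.05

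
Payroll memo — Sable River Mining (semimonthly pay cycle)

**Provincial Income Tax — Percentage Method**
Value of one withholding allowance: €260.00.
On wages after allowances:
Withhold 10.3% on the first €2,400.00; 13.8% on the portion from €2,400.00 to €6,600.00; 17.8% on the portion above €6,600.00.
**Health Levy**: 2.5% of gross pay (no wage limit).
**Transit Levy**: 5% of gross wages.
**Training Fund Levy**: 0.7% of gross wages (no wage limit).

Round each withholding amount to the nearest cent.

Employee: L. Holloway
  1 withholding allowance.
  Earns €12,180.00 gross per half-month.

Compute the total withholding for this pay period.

€2,772.52

Provincial Income Tax: taxable = €12,180.00 − 1×€260.00 = €11,920.00
  €826.80 + 17.8% × (€11,920.00 − €6,600.00) = €826.80 + 17.8% × €5,320.00 = €1,773.76
Health Levy: 2.5% × €12,180.00 = €304.50
Transit Levy: 5% × €12,180.00 = €609.00
Training Fund Levy: 0.7% × €12,180.00 = €85.26
Total: €1,773.76 + €304.50 + €609.00 + €85.26 = €2,772.52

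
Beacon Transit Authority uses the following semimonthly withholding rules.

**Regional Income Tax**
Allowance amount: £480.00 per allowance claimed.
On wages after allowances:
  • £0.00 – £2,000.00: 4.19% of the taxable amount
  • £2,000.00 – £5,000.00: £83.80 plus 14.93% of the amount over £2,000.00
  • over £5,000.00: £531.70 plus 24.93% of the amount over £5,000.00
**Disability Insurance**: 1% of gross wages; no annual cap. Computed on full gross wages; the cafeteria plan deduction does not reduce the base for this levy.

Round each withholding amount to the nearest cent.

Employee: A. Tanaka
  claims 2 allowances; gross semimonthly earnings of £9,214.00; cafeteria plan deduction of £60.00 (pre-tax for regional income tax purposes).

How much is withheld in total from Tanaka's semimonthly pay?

Regional Income Tax: taxable = £9,214.00 − £60.00 − 2×£480.00 = £8,194.00
  £531.70 + 24.93% × (£8,194.00 − £5,000.00) = £531.70 + 24.93% × £3,194.00 = £1,327.96
Disability Insurance: 1% × £9,214.00 = £92.14
Total: £1,327.96 + £92.14 = £1,420.10

£1,420.10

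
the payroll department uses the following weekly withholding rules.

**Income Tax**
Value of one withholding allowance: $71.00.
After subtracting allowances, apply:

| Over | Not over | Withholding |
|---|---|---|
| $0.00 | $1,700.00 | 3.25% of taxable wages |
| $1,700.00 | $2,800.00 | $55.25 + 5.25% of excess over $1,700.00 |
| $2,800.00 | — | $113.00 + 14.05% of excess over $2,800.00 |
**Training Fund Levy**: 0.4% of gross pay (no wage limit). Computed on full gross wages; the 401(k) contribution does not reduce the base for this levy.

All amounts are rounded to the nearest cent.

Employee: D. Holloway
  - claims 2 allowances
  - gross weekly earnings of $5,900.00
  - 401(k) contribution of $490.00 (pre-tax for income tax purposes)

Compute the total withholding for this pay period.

Income Tax: taxable = $5,900.00 − $490.00 − 2×$71.00 = $5,268.00
  $113.00 + 14.05% × ($5,268.00 − $2,800.00) = $113.00 + 14.05% × $2,468.00 = $459.75
Training Fund Levy: 0.4% × $5,900.00 = $23.60
Total: $459.75 + $23.60 = $483.35

$483.35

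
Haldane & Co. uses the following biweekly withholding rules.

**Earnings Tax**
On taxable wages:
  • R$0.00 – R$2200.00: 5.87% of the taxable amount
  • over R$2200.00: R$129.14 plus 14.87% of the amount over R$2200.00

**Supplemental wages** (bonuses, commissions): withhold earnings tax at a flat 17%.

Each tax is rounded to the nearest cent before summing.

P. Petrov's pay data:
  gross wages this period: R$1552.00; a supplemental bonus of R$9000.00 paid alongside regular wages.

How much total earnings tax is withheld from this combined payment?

Earnings Tax: taxable = R$1552.00
  5.87% × R$1552.00 = R$91.10
Supplemental (17% flat on bonus): 17% × R$9000.00 = R$1530.00
Total earnings tax: R$91.10 + R$1530.00 = R$1621.10

R$1621.10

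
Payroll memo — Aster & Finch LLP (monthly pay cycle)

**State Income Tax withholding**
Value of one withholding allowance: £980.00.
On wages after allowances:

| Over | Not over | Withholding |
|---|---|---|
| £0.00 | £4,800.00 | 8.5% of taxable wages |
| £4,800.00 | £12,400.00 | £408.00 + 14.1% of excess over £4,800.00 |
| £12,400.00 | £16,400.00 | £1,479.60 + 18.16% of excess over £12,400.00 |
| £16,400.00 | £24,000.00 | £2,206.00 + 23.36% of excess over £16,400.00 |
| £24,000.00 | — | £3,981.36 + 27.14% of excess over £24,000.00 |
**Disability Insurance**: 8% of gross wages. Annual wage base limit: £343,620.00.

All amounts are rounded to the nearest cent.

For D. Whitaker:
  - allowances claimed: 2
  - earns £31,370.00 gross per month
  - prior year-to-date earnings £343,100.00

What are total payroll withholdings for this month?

£5,491.23

State Income Tax: taxable = £31,370.00 − 2×£980.00 = £29,410.00
  £3,981.36 + 27.14% × (£29,410.00 − £24,000.00) = £3,981.36 + 27.14% × £5,410.00 = £5,449.63
Disability Insurance: cap £343,620.00 − YTD £343,100.00 = £520.00 subject; 8% × £520.00 = £41.60
Total: £5,449.63 + £41.60 = £5,491.23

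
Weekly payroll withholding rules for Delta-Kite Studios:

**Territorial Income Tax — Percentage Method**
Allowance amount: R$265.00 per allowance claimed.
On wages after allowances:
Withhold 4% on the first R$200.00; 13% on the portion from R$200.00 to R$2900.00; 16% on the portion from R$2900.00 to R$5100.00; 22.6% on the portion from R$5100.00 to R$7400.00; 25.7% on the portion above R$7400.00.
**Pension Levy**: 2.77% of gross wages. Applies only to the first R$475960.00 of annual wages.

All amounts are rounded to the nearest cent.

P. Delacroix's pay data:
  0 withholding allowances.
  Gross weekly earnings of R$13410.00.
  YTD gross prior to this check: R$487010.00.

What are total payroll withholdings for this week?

R$2775.37

Territorial Income Tax: taxable = R$13410.00
  R$1230.80 + 25.7% × (R$13410.00 − R$7400.00) = R$1230.80 + 25.7% × R$6010.00 = R$2775.37
Pension Levy: YTD R$487010.00 ≥ cap R$475960.00 → R$0.00
Total: R$2775.37 + R$0.00 = R$2775.37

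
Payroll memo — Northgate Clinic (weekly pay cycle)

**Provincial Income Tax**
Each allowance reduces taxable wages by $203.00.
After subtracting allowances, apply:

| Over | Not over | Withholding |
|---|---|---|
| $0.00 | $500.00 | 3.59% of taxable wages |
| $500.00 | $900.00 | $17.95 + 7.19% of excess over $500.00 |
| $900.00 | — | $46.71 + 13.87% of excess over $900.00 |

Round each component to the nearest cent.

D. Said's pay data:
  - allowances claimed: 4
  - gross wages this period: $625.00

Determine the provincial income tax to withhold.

$0.00

Provincial Income Tax: taxable = $625.00 − 4×$203.00 = $-187.00
  Taxable ≤ 0 → $0.00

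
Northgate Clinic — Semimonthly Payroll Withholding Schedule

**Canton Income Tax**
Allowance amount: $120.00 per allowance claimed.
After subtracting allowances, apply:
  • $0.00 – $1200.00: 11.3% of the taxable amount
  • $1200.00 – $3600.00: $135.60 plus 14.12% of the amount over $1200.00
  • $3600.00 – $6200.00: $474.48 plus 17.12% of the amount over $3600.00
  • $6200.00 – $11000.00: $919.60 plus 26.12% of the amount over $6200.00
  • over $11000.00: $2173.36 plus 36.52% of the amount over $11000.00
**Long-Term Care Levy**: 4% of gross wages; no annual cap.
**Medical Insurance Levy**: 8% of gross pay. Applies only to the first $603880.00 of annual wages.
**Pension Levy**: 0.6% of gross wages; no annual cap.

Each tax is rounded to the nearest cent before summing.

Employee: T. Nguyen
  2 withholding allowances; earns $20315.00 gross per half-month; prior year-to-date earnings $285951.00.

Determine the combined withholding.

Canton Income Tax: taxable = $20315.00 − 2×$120.00 = $20075.00
  $2173.36 + 36.52% × ($20075.00 − $11000.00) = $2173.36 + 36.52% × $9075.00 = $5487.55
Long-Term Care Levy: 4% × $20315.00 = $812.60
Medical Insurance Levy: 8% × $20315.00 = $1625.20
Pension Levy: 0.6% × $20315.00 = $121.89
Total: $5487.55 + $812.60 + $1625.20 + $121.89 = $8047.24

$8047.24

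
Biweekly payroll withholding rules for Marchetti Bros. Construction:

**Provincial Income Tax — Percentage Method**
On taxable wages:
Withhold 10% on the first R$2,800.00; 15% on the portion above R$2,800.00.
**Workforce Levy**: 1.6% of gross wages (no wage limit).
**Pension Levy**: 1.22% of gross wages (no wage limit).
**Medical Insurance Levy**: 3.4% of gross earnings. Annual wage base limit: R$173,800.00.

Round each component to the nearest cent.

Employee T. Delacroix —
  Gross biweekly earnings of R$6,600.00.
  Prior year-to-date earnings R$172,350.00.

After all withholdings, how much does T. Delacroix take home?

R$5,514.58

Provincial Income Tax: taxable = R$6,600.00
  R$280.00 + 15% × (R$6,600.00 − R$2,800.00) = R$280.00 + 15% × R$3,800.00 = R$850.00
Workforce Levy: 1.6% × R$6,600.00 = R$105.60
Pension Levy: 1.22% × R$6,600.00 = R$80.52
Medical Insurance Levy: cap R$173,800.00 − YTD R$172,350.00 = R$1,450.00 subject; 3.4% × R$1,450.00 = R$49.30
Total withheld: R$850.00 + R$105.60 + R$80.52 + R$49.30 = R$1,085.42
Net pay: R$6,600.00 − R$1,085.42 = R$5,514.58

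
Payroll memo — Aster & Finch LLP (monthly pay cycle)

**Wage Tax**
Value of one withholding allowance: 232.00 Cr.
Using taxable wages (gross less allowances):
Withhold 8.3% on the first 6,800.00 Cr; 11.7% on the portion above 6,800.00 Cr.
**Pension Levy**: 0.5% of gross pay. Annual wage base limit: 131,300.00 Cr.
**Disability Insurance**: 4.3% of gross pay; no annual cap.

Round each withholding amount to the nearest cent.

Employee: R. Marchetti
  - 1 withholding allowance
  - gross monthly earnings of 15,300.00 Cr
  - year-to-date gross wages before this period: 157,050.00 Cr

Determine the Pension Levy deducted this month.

Pension Levy: YTD 157,050.00 Cr ≥ cap 131,300.00 Cr → 0.00 Cr

0.00 Cr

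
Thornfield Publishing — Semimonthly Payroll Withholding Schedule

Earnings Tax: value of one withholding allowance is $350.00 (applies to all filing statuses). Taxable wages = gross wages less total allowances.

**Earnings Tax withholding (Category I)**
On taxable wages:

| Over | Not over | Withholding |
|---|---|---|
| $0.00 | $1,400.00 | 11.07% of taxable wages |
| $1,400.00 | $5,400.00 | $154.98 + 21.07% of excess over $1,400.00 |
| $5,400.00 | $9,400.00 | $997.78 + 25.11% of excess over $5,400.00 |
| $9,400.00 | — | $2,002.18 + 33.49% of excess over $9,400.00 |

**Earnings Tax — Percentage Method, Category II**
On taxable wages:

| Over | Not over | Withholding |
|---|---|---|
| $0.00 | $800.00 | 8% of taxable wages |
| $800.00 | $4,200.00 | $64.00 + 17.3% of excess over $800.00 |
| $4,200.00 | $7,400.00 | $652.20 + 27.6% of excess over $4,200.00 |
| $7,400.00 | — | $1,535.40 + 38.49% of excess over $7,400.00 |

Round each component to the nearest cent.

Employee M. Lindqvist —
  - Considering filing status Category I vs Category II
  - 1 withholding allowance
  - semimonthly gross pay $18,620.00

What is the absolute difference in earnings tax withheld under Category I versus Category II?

$746.52

Earnings Tax (Category I): taxable = $18,620.00 − 1×$350.00 = $18,270.00
  $2,002.18 + 33.49% × ($18,270.00 − $9,400.00) = $2,002.18 + 33.49% × $8,870.00 = $4,972.74
Earnings Tax (Category II): taxable = $18,620.00 − 1×$350.00 = $18,270.00
  $1,535.40 + 38.49% × ($18,270.00 − $7,400.00) = $1,535.40 + 38.49% × $10,870.00 = $5,719.26
Difference: |$4,972.74 − $5,719.26| = $746.52 (higher under Category II)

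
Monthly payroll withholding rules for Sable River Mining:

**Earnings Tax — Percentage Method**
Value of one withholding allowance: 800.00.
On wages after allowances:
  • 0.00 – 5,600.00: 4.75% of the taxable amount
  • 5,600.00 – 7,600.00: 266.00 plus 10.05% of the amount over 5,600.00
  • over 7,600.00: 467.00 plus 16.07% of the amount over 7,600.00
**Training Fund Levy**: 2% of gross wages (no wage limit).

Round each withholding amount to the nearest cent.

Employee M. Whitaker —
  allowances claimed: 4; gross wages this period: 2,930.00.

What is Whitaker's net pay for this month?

Earnings Tax: taxable = 2,930.00 − 4×800.00 = -270.00
  Taxable ≤ 0 → 0.00
Training Fund Levy: 2% × 2,930.00 = 58.60
Total withheld: 0.00 + 58.60 = 58.60
Net pay: 2,930.00 − 58.60 = 2,871.40

2,871.40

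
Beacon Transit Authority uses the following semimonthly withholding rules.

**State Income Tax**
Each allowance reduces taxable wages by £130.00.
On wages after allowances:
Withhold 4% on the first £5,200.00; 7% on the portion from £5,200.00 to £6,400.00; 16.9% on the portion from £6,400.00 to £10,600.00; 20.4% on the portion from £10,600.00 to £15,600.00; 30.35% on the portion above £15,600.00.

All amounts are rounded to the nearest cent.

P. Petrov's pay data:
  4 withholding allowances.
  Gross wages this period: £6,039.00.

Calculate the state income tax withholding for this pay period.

£230.33

State Income Tax: taxable = £6,039.00 − 4×£130.00 = £5,519.00
  £208.00 + 7% × (£5,519.00 − £5,200.00) = £208.00 + 7% × £319.00 = £230.33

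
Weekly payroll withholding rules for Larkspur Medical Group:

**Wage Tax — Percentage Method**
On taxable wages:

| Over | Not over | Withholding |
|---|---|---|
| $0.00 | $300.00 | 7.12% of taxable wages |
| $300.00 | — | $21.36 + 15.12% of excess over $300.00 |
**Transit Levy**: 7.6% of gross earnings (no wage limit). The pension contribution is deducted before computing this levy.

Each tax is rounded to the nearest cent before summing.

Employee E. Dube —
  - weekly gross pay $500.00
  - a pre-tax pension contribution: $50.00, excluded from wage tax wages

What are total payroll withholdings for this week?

$78.24

Wage Tax: taxable = $500.00 − $50.00 = $450.00
  $21.36 + 15.12% × ($450.00 − $300.00) = $21.36 + 15.12% × $150.00 = $44.04
Transit Levy: 7.6% × $450.00 = $34.20
Total: $44.04 + $34.20 = $78.24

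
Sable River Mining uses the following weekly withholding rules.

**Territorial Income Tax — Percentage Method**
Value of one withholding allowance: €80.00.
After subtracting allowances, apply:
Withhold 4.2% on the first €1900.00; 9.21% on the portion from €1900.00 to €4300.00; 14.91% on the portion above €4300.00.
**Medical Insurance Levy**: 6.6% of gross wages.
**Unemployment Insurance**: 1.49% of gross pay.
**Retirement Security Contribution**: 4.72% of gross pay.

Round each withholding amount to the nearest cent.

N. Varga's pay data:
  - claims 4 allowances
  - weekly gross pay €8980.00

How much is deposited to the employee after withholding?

Territorial Income Tax: taxable = €8980.00 − 4×€80.00 = €8660.00
  €300.84 + 14.91% × (€8660.00 − €4300.00) = €300.84 + 14.91% × €4360.00 = €950.92
Medical Insurance Levy: 6.6% × €8980.00 = €592.68
Unemployment Insurance: 1.49% × €8980.00 = €133.80
Retirement Security Contribution: 4.72% × €8980.00 = €423.86
Total withheld: €950.92 + €592.68 + €133.80 + €423.86 = €2101.26
Net pay: €8980.00 − €2101.26 = €6878.74

€6878.74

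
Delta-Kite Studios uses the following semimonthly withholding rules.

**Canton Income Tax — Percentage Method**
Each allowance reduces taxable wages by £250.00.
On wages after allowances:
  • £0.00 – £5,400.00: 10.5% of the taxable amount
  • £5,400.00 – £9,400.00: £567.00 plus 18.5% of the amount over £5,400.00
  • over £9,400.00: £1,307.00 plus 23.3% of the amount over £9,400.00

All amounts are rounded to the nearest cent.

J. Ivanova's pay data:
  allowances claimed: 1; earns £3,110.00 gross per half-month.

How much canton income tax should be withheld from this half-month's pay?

Canton Income Tax: taxable = £3,110.00 − 1×£250.00 = £2,860.00
  10.5% × £2,860.00 = £300.30

£300.30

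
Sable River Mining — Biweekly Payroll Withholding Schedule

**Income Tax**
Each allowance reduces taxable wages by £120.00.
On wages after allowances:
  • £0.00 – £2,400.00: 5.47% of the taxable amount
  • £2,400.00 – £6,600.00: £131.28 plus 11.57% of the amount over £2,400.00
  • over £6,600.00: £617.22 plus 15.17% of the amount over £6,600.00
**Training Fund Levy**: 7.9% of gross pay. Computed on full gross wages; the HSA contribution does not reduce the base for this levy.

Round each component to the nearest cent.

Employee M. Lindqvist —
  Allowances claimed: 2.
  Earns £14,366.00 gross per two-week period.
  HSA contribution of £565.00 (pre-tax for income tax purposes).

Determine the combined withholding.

£2,808.11

Income Tax: taxable = £14,366.00 − £565.00 − 2×£120.00 = £13,561.00
  £617.22 + 15.17% × (£13,561.00 − £6,600.00) = £617.22 + 15.17% × £6,961.00 = £1,673.20
Training Fund Levy: 7.9% × £14,366.00 = £1,134.91
Total: £1,673.20 + £1,134.91 = £2,808.11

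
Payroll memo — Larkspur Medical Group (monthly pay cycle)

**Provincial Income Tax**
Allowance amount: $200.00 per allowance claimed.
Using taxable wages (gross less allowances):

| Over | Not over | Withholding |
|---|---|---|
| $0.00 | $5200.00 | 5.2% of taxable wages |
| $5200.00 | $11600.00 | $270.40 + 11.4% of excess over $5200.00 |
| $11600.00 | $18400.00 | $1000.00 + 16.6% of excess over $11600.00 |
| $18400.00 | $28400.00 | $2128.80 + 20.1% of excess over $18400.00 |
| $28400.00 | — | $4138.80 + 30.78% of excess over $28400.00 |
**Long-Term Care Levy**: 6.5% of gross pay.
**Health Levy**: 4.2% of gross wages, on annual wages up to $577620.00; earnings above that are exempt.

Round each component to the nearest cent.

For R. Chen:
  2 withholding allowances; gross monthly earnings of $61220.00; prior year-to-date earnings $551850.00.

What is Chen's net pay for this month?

Provincial Income Tax: taxable = $61220.00 − 2×$200.00 = $60820.00
  $4138.80 + 30.78% × ($60820.00 − $28400.00) = $4138.80 + 30.78% × $32420.00 = $14117.68
Long-Term Care Levy: 6.5% × $61220.00 = $3979.30
Health Levy: cap $577620.00 − YTD $551850.00 = $25770.00 subject; 4.2% × $25770.00 = $1082.34
Total withheld: $14117.68 + $3979.30 + $1082.34 = $19179.32
Net pay: $61220.00 − $19179.32 = $42040.68

$42040.68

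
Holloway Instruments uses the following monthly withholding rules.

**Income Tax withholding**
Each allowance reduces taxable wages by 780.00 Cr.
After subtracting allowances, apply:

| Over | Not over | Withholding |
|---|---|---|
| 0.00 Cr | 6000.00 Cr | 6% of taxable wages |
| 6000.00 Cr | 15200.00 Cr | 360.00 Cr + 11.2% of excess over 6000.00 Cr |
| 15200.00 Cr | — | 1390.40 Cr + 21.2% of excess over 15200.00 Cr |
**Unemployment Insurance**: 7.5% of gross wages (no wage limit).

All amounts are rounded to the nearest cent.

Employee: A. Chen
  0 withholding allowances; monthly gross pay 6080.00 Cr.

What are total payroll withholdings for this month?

824.96 Cr

Income Tax: taxable = 6080.00 Cr
  360.00 Cr + 11.2% × (6080.00 Cr − 6000.00 Cr) = 360.00 Cr + 11.2% × 80.00 Cr = 368.96 Cr
Unemployment Insurance: 7.5% × 6080.00 Cr = 456.00 Cr
Total: 368.96 Cr + 456.00 Cr = 824.96 Cr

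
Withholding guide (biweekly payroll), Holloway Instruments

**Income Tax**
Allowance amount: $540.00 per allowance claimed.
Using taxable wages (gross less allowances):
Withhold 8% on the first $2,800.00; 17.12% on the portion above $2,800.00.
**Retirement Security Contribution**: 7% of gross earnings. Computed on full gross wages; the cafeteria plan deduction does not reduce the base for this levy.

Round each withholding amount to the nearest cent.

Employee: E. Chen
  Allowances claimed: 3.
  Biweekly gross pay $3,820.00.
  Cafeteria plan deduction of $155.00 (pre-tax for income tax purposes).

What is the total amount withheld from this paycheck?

Income Tax: taxable = $3,820.00 − $155.00 − 3×$540.00 = $2,045.00
  8% × $2,045.00 = $163.60
Retirement Security Contribution: 7% × $3,820.00 = $267.40
Total: $163.60 + $267.40 = $431.00

$431.00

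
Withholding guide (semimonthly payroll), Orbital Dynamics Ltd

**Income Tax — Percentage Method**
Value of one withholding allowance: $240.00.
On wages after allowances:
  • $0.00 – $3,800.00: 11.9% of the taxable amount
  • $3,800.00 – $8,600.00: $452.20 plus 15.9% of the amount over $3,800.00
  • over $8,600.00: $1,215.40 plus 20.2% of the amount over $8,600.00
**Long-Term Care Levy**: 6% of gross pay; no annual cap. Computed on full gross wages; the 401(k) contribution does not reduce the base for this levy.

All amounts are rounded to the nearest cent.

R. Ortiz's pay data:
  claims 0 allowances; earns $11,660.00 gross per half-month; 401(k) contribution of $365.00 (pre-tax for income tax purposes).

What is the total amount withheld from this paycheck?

$2,459.39

Income Tax: taxable = $11,660.00 − $365.00 = $11,295.00
  $1,215.40 + 20.2% × ($11,295.00 − $8,600.00) = $1,215.40 + 20.2% × $2,695.00 = $1,759.79
Long-Term Care Levy: 6% × $11,660.00 = $699.60
Total: $1,759.79 + $699.60 = $2,459.39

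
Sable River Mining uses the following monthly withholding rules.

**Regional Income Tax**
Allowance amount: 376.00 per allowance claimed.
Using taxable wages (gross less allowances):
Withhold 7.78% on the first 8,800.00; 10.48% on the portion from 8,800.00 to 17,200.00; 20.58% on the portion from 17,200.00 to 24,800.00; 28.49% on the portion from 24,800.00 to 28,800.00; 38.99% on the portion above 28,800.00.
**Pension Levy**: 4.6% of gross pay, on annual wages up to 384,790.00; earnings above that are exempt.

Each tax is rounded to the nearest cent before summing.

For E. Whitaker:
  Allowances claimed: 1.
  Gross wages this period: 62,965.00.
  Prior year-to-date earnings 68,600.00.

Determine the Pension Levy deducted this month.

Pension Levy: 4.6% × 62,965.00 = 2,896.39

2,896.39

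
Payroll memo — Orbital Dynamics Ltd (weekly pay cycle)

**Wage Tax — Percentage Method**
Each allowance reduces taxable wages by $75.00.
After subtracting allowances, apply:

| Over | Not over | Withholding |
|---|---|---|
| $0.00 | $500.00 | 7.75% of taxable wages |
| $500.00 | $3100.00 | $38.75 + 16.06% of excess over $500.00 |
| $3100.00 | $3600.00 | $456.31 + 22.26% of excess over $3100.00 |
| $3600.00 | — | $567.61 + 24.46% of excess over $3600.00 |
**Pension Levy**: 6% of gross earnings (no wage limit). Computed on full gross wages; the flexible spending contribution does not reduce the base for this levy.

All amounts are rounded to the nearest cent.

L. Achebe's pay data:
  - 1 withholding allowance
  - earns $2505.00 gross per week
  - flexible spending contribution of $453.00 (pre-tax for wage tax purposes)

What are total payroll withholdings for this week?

Wage Tax: taxable = $2505.00 − $453.00 − 1×$75.00 = $1977.00
  $38.75 + 16.06% × ($1977.00 − $500.00) = $38.75 + 16.06% × $1477.00 = $275.96
Pension Levy: 6% × $2505.00 = $150.30
Total: $275.96 + $150.30 = $426.26

$426.26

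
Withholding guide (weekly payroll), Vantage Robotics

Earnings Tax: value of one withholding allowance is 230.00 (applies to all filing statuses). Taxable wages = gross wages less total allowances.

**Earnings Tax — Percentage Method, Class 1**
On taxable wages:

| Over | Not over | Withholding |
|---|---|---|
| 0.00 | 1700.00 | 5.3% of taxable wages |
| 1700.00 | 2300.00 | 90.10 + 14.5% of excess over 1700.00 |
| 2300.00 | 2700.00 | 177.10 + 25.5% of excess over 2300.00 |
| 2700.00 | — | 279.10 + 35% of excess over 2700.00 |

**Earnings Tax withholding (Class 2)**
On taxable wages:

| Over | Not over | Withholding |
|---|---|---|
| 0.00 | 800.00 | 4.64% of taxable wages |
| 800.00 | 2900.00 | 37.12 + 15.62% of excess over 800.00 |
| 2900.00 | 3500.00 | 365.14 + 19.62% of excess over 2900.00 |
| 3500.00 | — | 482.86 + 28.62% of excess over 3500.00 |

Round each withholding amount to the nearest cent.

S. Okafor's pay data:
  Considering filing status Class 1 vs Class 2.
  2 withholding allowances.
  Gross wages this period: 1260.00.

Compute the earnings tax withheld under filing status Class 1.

Earnings Tax (Class 1): taxable = 1260.00 − 2×230.00 = 800.00
  5.3% × 800.00 = 42.40

42.40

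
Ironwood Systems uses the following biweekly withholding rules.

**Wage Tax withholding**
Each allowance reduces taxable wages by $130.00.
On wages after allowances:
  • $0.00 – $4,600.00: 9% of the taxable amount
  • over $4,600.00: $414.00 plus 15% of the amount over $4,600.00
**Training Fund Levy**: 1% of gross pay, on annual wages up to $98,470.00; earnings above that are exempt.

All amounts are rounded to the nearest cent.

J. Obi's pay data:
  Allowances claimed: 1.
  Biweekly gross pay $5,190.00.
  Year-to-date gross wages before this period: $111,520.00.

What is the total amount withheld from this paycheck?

Wage Tax: taxable = $5,190.00 − 1×$130.00 = $5,060.00
  $414.00 + 15% × ($5,060.00 − $4,600.00) = $414.00 + 15% × $460.00 = $483.00
Training Fund Levy: YTD $111,520.00 ≥ cap $98,470.00 → $0.00
Total: $483.00 + $0.00 = $483.00

$483.00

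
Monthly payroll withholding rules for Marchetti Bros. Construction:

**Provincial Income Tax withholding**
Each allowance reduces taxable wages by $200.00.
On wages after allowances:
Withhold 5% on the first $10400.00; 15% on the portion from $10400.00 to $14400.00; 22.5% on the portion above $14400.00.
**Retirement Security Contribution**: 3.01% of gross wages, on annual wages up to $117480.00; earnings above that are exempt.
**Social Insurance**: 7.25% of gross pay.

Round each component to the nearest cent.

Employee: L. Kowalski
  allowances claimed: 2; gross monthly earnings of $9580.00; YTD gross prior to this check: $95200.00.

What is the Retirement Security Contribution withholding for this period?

$288.36

Retirement Security Contribution: 3.01% × $9580.00 = $288.36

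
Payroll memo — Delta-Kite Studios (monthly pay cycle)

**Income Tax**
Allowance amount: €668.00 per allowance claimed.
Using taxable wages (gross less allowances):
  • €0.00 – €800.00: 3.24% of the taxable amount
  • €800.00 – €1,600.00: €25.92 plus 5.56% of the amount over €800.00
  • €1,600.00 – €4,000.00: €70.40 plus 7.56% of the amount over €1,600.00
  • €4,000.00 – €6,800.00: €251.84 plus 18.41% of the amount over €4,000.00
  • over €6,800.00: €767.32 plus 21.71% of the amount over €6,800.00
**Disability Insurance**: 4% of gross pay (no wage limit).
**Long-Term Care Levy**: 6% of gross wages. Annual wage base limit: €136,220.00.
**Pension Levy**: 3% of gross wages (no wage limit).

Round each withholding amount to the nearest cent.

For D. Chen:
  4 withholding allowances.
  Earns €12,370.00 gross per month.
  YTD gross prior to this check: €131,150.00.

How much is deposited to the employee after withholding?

Income Tax: taxable = €12,370.00 − 4×€668.00 = €9,698.00
  €767.32 + 21.71% × (€9,698.00 − €6,800.00) = €767.32 + 21.71% × €2,898.00 = €1,396.48
Disability Insurance: 4% × €12,370.00 = €494.80
Long-Term Care Levy: cap €136,220.00 − YTD €131,150.00 = €5,070.00 subject; 6% × €5,070.00 = €304.20
Pension Levy: 3% × €12,370.00 = €371.10
Total withheld: €1,396.48 + €494.80 + €304.20 + €371.10 = €2,566.58
Net pay: €12,370.00 − €2,566.58 = €9,803.42

€9,803.42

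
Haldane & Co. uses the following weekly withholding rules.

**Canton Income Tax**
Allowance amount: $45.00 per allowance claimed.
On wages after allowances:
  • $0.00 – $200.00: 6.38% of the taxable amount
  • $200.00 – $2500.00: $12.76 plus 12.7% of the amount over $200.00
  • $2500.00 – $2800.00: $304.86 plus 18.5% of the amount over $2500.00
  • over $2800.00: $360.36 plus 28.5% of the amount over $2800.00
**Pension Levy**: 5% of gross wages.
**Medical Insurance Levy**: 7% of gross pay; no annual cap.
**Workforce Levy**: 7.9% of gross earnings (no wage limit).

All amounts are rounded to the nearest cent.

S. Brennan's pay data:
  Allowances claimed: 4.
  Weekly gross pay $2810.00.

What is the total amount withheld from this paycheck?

$888.10

Canton Income Tax: taxable = $2810.00 − 4×$45.00 = $2630.00
  $304.86 + 18.5% × ($2630.00 − $2500.00) = $304.86 + 18.5% × $130.00 = $328.91
Pension Levy: 5% × $2810.00 = $140.50
Medical Insurance Levy: 7% × $2810.00 = $196.70
Workforce Levy: 7.9% × $2810.00 = $221.99
Total: $328.91 + $140.50 + $196.70 + $221.99 = $888.10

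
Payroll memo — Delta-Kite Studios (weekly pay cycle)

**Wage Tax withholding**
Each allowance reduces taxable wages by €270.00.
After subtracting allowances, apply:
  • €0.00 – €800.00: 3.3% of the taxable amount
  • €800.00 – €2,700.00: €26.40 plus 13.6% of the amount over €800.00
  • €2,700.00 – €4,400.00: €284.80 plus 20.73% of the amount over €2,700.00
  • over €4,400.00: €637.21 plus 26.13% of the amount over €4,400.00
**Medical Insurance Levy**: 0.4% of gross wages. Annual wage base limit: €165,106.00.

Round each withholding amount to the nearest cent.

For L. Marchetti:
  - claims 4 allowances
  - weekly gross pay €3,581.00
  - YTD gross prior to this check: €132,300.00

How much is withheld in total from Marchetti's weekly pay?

Wage Tax: taxable = €3,581.00 − 4×€270.00 = €2,501.00
  €26.40 + 13.6% × (€2,501.00 − €800.00) = €26.40 + 13.6% × €1,701.00 = €257.74
Medical Insurance Levy: 0.4% × €3,581.00 = €14.32
Total: €257.74 + €14.32 = €272.06

€272.06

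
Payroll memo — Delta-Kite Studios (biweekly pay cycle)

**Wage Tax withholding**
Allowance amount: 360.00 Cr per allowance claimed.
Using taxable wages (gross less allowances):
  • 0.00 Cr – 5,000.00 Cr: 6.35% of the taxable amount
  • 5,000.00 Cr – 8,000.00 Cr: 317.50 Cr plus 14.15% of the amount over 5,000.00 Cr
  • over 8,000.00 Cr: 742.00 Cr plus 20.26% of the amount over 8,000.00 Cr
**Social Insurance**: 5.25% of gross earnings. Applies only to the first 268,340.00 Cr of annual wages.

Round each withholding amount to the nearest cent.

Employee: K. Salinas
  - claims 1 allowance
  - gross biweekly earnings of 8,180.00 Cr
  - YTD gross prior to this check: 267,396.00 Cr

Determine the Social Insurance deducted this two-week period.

Social Insurance: cap 268,340.00 Cr − YTD 267,396.00 Cr = 944.00 Cr subject; 5.25% × 944.00 Cr = 49.56 Cr

49.56 Cr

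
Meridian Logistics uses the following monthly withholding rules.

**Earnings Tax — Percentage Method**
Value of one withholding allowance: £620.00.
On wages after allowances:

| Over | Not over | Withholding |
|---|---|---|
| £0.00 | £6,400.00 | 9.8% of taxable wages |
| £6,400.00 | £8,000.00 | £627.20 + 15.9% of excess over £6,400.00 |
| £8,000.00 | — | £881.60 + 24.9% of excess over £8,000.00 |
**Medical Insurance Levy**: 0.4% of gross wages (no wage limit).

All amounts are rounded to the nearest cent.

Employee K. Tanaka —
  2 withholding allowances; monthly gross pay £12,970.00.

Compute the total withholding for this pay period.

£1,862.25

Earnings Tax: taxable = £12,970.00 − 2×£620.00 = £11,730.00
  £881.60 + 24.9% × (£11,730.00 − £8,000.00) = £881.60 + 24.9% × £3,730.00 = £1,810.37
Medical Insurance Levy: 0.4% × £12,970.00 = £51.88
Total: £1,810.37 + £51.88 = £1,862.25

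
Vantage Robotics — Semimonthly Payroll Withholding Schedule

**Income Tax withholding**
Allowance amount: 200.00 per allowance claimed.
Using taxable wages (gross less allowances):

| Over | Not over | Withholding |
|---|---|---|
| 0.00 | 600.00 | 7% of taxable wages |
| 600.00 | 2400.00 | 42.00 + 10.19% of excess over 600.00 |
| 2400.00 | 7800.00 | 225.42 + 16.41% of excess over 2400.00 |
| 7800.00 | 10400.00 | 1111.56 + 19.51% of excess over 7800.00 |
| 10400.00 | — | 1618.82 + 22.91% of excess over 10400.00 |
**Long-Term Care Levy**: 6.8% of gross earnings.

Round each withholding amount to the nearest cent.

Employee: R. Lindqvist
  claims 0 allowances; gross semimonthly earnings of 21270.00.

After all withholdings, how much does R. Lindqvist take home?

15714.50

Income Tax: taxable = 21270.00
  1618.82 + 22.91% × (21270.00 − 10400.00) = 1618.82 + 22.91% × 10870.00 = 4109.14
Long-Term Care Levy: 6.8% × 21270.00 = 1446.36
Total withheld: 4109.14 + 1446.36 = 5555.50
Net pay: 21270.00 − 5555.50 = 15714.50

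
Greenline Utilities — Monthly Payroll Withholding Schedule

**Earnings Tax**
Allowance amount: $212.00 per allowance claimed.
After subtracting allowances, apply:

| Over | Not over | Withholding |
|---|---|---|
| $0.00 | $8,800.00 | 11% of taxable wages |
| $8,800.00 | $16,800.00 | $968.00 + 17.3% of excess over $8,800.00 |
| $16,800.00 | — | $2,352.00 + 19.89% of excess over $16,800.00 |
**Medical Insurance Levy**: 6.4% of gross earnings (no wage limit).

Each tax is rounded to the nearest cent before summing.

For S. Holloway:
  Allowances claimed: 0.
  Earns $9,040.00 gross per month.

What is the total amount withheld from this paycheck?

Earnings Tax: taxable = $9,040.00
  $968.00 + 17.3% × ($9,040.00 − $8,800.00) = $968.00 + 17.3% × $240.00 = $1,009.52
Medical Insurance Levy: 6.4% × $9,040.00 = $578.56
Total: $1,009.52 + $578.56 = $1,588.08

$1,588.08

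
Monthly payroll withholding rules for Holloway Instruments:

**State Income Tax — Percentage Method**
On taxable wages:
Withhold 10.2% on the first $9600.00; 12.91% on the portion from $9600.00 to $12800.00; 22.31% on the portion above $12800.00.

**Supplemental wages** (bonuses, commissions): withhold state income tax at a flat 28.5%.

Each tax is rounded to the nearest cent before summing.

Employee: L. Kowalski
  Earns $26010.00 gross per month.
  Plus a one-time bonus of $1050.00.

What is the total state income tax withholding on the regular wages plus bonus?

State Income Tax: taxable = $26010.00
  $1392.32 + 22.31% × ($26010.00 − $12800.00) = $1392.32 + 22.31% × $13210.00 = $4339.47
Supplemental (28.5% flat on bonus): 28.5% × $1050.00 = $299.25
Total state income tax: $4339.47 + $299.25 = $4638.72

$4638.72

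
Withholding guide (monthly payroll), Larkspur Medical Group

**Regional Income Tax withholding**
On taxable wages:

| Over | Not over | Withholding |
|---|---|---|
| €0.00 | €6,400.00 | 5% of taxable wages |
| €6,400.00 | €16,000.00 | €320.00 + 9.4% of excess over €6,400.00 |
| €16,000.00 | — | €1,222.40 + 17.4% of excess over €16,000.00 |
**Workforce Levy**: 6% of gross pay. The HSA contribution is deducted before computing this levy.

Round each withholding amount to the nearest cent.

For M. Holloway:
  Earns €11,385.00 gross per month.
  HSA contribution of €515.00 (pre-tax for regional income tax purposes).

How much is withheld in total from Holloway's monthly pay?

€1,392.38

Regional Income Tax: taxable = €11,385.00 − €515.00 = €10,870.00
  €320.00 + 9.4% × (€10,870.00 − €6,400.00) = €320.00 + 9.4% × €4,470.00 = €740.18
Workforce Levy: 6% × €10,870.00 = €652.20
Total: €740.18 + €652.20 = €1,392.38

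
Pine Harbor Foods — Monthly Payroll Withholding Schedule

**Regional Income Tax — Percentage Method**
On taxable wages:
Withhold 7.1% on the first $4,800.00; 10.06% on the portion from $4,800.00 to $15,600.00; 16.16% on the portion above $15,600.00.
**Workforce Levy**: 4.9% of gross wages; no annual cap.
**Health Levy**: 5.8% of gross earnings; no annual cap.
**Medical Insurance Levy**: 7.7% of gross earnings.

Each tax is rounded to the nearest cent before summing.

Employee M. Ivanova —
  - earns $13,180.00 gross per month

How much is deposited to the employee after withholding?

Regional Income Tax: taxable = $13,180.00
  $340.80 + 10.06% × ($13,180.00 − $4,800.00) = $340.80 + 10.06% × $8,380.00 = $1,183.83
Workforce Levy: 4.9% × $13,180.00 = $645.82
Health Levy: 5.8% × $13,180.00 = $764.44
Medical Insurance Levy: 7.7% × $13,180.00 = $1,014.86
Total withheld: $1,183.83 + $645.82 + $764.44 + $1,014.86 = $3,608.95
Net pay: $13,180.00 − $3,608.95 = $9,571.05

$9,571.05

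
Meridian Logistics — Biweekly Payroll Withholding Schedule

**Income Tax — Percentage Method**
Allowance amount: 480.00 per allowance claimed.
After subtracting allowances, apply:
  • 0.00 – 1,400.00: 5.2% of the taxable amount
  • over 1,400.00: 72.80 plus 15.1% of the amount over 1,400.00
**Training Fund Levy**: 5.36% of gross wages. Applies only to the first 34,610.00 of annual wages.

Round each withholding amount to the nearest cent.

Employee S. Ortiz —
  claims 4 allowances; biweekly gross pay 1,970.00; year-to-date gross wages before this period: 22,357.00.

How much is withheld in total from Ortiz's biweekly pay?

Income Tax: taxable = 1,970.00 − 4×480.00 = 50.00
  5.2% × 50.00 = 2.60
Training Fund Levy: 5.36% × 1,970.00 = 105.59
Total: 2.60 + 105.59 = 108.19

108.19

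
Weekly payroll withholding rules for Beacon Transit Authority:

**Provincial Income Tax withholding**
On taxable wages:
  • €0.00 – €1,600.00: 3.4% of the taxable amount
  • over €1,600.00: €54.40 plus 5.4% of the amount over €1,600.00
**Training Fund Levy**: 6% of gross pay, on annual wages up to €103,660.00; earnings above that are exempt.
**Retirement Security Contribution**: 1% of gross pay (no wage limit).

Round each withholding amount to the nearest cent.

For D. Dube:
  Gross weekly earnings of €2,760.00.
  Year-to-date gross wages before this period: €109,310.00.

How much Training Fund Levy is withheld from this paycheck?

€0.00

Training Fund Levy: YTD €109,310.00 ≥ cap €103,660.00 → €0.00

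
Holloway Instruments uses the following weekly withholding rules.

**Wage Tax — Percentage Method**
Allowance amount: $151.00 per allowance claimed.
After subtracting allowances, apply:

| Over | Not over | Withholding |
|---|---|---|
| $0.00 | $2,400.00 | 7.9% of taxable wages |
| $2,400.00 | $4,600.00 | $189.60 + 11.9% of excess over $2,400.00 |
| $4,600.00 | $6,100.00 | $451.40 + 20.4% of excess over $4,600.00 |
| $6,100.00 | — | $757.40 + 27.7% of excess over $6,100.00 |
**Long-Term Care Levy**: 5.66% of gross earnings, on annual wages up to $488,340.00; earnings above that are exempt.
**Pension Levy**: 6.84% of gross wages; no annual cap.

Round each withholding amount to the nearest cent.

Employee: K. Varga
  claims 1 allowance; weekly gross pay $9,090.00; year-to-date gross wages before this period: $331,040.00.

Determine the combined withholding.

$2,680.05

Wage Tax: taxable = $9,090.00 − 1×$151.00 = $8,939.00
  $757.40 + 27.7% × ($8,939.00 − $6,100.00) = $757.40 + 27.7% × $2,839.00 = $1,543.80
Long-Term Care Levy: 5.66% × $9,090.00 = $514.49
Pension Levy: 6.84% × $9,090.00 = $621.76
Total: $1,543.80 + $514.49 + $621.76 = $2,680.05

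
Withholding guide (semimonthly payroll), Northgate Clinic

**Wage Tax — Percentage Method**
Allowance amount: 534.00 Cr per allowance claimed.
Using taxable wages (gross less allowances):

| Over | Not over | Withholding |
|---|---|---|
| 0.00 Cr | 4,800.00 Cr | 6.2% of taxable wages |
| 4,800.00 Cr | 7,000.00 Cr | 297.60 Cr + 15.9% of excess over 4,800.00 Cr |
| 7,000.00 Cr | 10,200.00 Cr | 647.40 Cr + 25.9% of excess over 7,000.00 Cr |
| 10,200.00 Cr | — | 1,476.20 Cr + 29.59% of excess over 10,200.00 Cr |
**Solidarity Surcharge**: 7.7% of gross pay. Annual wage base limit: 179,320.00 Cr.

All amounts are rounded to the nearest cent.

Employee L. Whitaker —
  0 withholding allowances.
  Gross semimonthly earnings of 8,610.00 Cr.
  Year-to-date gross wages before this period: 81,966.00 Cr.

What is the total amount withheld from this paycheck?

Wage Tax: taxable = 8,610.00 Cr
  647.40 Cr + 25.9% × (8,610.00 Cr − 7,000.00 Cr) = 647.40 Cr + 25.9% × 1,610.00 Cr = 1,064.39 Cr
Solidarity Surcharge: 7.7% × 8,610.00 Cr = 662.97 Cr
Total: 1,064.39 Cr + 662.97 Cr = 1,727.36 Cr

1,727.36 Cr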